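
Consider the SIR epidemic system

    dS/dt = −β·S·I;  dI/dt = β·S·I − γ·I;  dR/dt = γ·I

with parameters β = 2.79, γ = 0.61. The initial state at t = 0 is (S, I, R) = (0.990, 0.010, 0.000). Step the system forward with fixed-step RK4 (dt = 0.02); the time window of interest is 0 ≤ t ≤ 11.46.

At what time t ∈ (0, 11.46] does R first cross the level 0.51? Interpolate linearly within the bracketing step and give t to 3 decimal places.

t = 3.443

t=0.000: state=(0.990, 0.010, 0.000)
step 1 (dt=0.02): k1=(-0.028, 0.022, 0.006), k2=(-0.028, 0.022, 0.006), k3=(-0.028, 0.022, 0.006), k4=(-0.029, 0.022, 0.006); state += dt/6·(k1+2k2+2k3+k4)
t=0.020: state=(0.989, 0.010, 0.000)
t=0.040: state=(0.989, 0.011, 0.000)
t=0.060: state=(0.988, 0.011, 0.000)
continuing one RK4 step at a time; state shown every 25 steps (Δt=0.5):
t=0.500: state=(0.966, 0.029, 0.005)
t=1.000: state=(0.900, 0.079, 0.021)
t=1.500: state=(0.754, 0.186, 0.060)
t=2.000: state=(0.524, 0.337, 0.139)
t=2.500: state=(0.301, 0.439, 0.260)
t=3.000: state=(0.161, 0.442, 0.396)
t=3.440: state=(0.096, 0.394, 0.509)
next step: t=3.460: state=(0.094, 0.392, 0.514) — R has crossed 0.51
linear interpolation between t=3.440 (0.50934) and t=3.460 (0.51413) → t≈3.443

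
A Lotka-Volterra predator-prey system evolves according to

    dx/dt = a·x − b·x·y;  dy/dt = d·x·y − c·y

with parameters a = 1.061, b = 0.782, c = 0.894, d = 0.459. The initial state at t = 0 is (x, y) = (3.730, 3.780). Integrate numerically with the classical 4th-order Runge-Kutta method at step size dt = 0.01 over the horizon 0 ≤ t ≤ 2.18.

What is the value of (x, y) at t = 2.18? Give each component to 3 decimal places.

(x, y) = (0.254, 1.307)

t=0.000: state=(3.730, 3.780)
step 1 (dt=0.01): k1=(-7.068, 3.092), k2=(-7.046, 3.043), k3=(-7.045, 3.043), k4=(-7.022, 2.994); state += dt/6·(k1+2k2+2k3+k4)
t=0.010: state=(3.660, 3.810)
t=0.020: state=(3.590, 3.840)
t=0.030: state=(3.520, 3.868)
continuing one RK4 step at a time; state shown every 10 steps (Δt=0.1):
t=0.100: state=(3.053, 4.038)
t=0.200: state=(2.459, 4.189)
t=0.300: state=(1.966, 4.239)
t=0.400: state=(1.570, 4.202)
t=0.500: state=(1.262, 4.100)
t=0.600: state=(1.024, 3.950)
t=0.700: state=(0.842, 3.770)
t=0.800: state=(0.702, 3.571)
t=0.900: state=(0.595, 3.364)
t=1.000: state=(0.513, 3.155)
t=1.100: state=(0.449, 2.950)
t=1.200: state=(0.400, 2.751)
t=1.300: state=(0.361, 2.560)
t=1.400: state=(0.331, 2.378)
t=1.500: state=(0.308, 2.207)
t=1.600: state=(0.290, 2.046)
t=1.700: state=(0.276, 1.895)
t=1.800: state=(0.266, 1.755)
t=1.900: state=(0.260, 1.624)
t=2.000: state=(0.255, 1.503)
t=2.100: state=(0.254, 1.391)
t=2.180: state=(0.254, 1.307)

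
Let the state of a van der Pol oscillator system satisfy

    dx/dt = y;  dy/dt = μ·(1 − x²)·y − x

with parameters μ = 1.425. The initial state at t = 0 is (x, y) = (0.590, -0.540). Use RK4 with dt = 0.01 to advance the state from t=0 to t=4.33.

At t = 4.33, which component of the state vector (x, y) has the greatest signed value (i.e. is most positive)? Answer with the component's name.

t=0.000: state=(0.590, -0.540)
step 1 (dt=0.01): k1=(-0.540, -1.092), k2=(-0.545, -1.096), k3=(-0.545, -1.096), k4=(-0.551, -1.101); state += dt/6·(k1+2k2+2k3+k4)
t=0.010: state=(0.585, -0.551)
t=0.020: state=(0.579, -0.562)
t=0.030: state=(0.573, -0.573)
continuing one RK4 step at a time; state shown every 20 steps (Δt=0.2):
t=0.200: state=(0.459, -0.781)
t=0.400: state=(0.274, -1.083)
t=0.600: state=(0.020, -1.465)
t=0.800: state=(-0.316, -1.901)
t=1.000: state=(-0.733, -2.219)
t=1.200: state=(-1.173, -2.076)
t=1.400: state=(-1.525, -1.386)
t=1.600: state=(-1.721, -0.601)
t=1.800: state=(-1.783, -0.066)
t=2.000: state=(-1.764, 0.230)
t=2.200: state=(-1.700, 0.395)
t=2.400: state=(-1.610, 0.502)
t=2.600: state=(-1.500, 0.592)
t=2.800: state=(-1.372, 0.686)
t=3.000: state=(-1.224, 0.801)
t=3.200: state=(-1.049, 0.955)
t=3.400: state=(-0.838, 1.177)
t=3.600: state=(-0.571, 1.508)
t=3.800: state=(-0.224, 2.001)
t=4.000: state=(0.240, 2.651)
t=4.200: state=(0.826, 3.119)
t=4.330: state=(1.226, 2.948)
compare at T: x=1.226, y=2.948

largest component: y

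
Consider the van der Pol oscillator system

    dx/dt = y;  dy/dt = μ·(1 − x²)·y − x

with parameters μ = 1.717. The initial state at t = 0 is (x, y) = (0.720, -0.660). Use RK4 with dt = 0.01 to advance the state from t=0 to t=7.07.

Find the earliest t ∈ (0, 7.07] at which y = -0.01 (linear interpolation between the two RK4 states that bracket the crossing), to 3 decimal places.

t = 1.646

t=0.000: state=(0.720, -0.660)
step 1 (dt=0.01): k1=(-0.660, -1.266), k2=(-0.666, -1.273), k3=(-0.666, -1.273), k4=(-0.673, -1.281); state += dt/6·(k1+2k2+2k3+k4)
t=0.010: state=(0.713, -0.673)
t=0.020: state=(0.707, -0.686)
t=0.030: state=(0.700, -0.699)
continuing one RK4 step at a time; state shown every 25 steps (Δt=0.25):
t=0.250: state=(0.511, -1.038)
t=0.500: state=(0.185, -1.615)
t=0.750: state=(-0.320, -2.446)
t=1.000: state=(-1.011, -2.896)
t=1.250: state=(-1.623, -1.757)
t=1.500: state=(-1.877, -0.409)
t=1.640: state=(-1.905, -0.022)
next step: t=1.650: state=(-1.905, -0.003) — y has crossed -0.01
linear interpolation between t=1.640 (-0.02225) and t=1.650 (-0.00265) → t≈1.646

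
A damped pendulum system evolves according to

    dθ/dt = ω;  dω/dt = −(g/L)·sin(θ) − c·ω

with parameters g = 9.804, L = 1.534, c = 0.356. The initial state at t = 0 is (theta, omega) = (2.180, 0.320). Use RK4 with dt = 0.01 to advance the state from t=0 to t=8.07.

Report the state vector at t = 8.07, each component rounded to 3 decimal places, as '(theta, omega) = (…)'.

t=0.000: state=(2.180, 0.320)
step 1 (dt=0.01): k1=(0.320, -5.355), k2=(0.293, -5.340), k3=(0.293, -5.340), k4=(0.267, -5.326); state += dt/6·(k1+2k2+2k3+k4)
t=0.010: state=(2.183, 0.267)
t=0.020: state=(2.185, 0.213)
t=0.030: state=(2.187, 0.161)
continuing one RK4 step at a time; state shown every 50 steps (Δt=0.5):
t=0.500: state=(1.688, -2.318)
t=1.000: state=(-0.022, -3.922)
t=1.500: state=(-1.418, -1.240)
t=2.000: state=(-1.236, 1.860)
t=2.500: state=(0.144, 3.024)
t=3.000: state=(1.131, 0.600)
t=3.500: state=(0.733, -1.996)
t=4.000: state=(-0.429, -2.045)
t=4.500: state=(-0.893, 0.303)
t=5.000: state=(-0.247, 1.947)
t=5.500: state=(0.591, 0.991)
t=6.000: state=(0.577, -0.980)
t=6.500: state=(-0.135, -1.476)
t=7.000: state=(-0.562, -0.062)
t=7.500: state=(-0.227, 1.197)
t=8.000: state=(0.336, 0.766)
t=8.070: state=(0.384, 0.591)

(theta, omega) = (0.384, 0.591)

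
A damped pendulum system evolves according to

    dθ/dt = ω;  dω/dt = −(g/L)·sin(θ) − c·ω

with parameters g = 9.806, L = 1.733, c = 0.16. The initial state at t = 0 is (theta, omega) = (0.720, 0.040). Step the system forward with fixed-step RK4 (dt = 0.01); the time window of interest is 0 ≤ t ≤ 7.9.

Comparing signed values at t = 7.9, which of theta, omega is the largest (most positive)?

largest component: omega

t=0.000: state=(0.720, 0.040)
step 1 (dt=0.01): k1=(0.040, -3.737), k2=(0.021, -3.735), k3=(0.021, -3.735), k4=(0.003, -3.732); state += dt/6·(k1+2k2+2k3+k4)
t=0.010: state=(0.720, 0.003)
t=0.020: state=(0.720, -0.035)
t=0.030: state=(0.720, -0.072)
continuing one RK4 step at a time; state shown every 50 steps (Δt=0.5):
t=0.500: state=(0.323, -1.447)
t=1.000: state=(-0.417, -1.164)
t=1.500: state=(-0.617, 0.425)
t=2.000: state=(-0.093, 1.424)
t=2.500: state=(0.499, 0.679)
t=3.000: state=(0.465, -0.780)
t=3.500: state=(-0.108, -1.238)
t=4.000: state=(-0.510, -0.201)
t=4.500: state=(-0.285, 0.985)
t=5.000: state=(0.258, 0.929)
t=5.500: state=(0.454, -0.216)
t=6.000: state=(0.101, -1.024)
t=6.500: state=(-0.345, -0.555)
t=7.000: state=(-0.348, 0.528)
t=7.500: state=(0.061, 0.910)
t=7.900: state=(0.338, 0.378)
compare at T: theta=0.338, omega=0.378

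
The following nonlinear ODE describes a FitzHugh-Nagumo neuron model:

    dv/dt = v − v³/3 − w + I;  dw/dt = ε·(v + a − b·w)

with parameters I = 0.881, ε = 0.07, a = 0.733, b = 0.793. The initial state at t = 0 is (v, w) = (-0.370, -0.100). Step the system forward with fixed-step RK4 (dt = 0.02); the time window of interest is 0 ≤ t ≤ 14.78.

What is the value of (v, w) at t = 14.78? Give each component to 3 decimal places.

t=0.000: state=(-0.370, -0.100)
step 1 (dt=0.02): k1=(0.628, 0.031), k2=(0.633, 0.031), k3=(0.633, 0.031), k4=(0.638, 0.032); state += dt/6·(k1+2k2+2k3+k4)
t=0.020: state=(-0.357, -0.099)
t=0.040: state=(-0.344, -0.099)
t=0.060: state=(-0.331, -0.098)
continuing one RK4 step at a time; state shown every 25 steps (Δt=0.5):
t=0.500: state=(0.024, -0.078)
t=1.000: state=(0.641, -0.040)
t=1.500: state=(1.395, 0.022)
t=2.000: state=(1.856, 0.104)
t=2.500: state=(1.980, 0.193)
t=3.000: state=(1.987, 0.282)
t=3.500: state=(1.965, 0.367)
t=4.000: state=(1.938, 0.450)
t=4.500: state=(1.909, 0.529)
t=5.000: state=(1.880, 0.606)
t=5.500: state=(1.850, 0.679)
t=6.000: state=(1.821, 0.749)
t=6.500: state=(1.791, 0.816)
t=7.000: state=(1.761, 0.880)
t=7.500: state=(1.732, 0.942)
t=8.000: state=(1.702, 1.001)
t=8.500: state=(1.671, 1.057)
t=9.000: state=(1.641, 1.110)
t=9.500: state=(1.610, 1.161)
t=10.000: state=(1.579, 1.210)
t=10.500: state=(1.548, 1.256)
t=11.000: state=(1.516, 1.300)
t=11.500: state=(1.484, 1.341)
t=12.000: state=(1.451, 1.380)
t=12.500: state=(1.417, 1.417)
t=13.000: state=(1.383, 1.452)
t=13.500: state=(1.347, 1.485)
t=14.000: state=(1.311, 1.516)
t=14.500: state=(1.273, 1.544)
t=14.780: state=(1.251, 1.559)

(v, w) = (1.251, 1.559)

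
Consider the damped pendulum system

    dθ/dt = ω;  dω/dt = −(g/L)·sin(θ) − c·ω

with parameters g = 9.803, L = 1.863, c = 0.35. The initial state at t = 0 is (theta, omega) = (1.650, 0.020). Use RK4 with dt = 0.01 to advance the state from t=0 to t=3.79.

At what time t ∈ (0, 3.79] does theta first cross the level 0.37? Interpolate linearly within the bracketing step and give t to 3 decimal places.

t = 0.749

t=0.000: state=(1.650, 0.020)
step 1 (dt=0.01): k1=(0.020, -5.252), k2=(-0.006, -5.243), k3=(-0.006, -5.243), k4=(-0.032, -5.234); state += dt/6·(k1+2k2+2k3+k4)
t=0.010: state=(1.650, -0.032)
t=0.020: state=(1.649, -0.085)
t=0.030: state=(1.648, -0.137)
continuing one RK4 step at a time; state shown every 20 steps (Δt=0.2):
t=0.200: state=(1.551, -0.996)
t=0.400: state=(1.257, -1.930)
t=0.600: state=(0.792, -2.665)
t=0.740: state=(0.397, -2.939)
next step: t=0.750: state=(0.368, -2.948) — theta has crossed 0.37
linear interpolation between t=0.740 (0.39707) and t=0.750 (0.36763) → t≈0.749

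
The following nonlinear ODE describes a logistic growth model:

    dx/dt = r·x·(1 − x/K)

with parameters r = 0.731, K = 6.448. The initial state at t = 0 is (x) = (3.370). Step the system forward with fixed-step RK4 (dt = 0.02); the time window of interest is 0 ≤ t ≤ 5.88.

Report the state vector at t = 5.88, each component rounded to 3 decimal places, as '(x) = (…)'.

t=0.000: state=(3.370)
step 1 (dt=0.02): k1=(1.176), k2=(1.176), k3=(1.176), k4=(1.175); state += dt/6·(k1+2k2+2k3+k4)
t=0.020: state=(3.394)
t=0.040: state=(3.417)
t=0.060: state=(3.440)
continuing one RK4 step at a time; state shown every 10 steps (Δt=0.2):
t=0.200: state=(3.604)
t=0.400: state=(3.834)
t=0.600: state=(4.058)
t=0.800: state=(4.273)
t=1.000: state=(4.479)
t=1.200: state=(4.673)
t=1.400: state=(4.855)
t=1.600: state=(5.023)
t=1.800: state=(5.179)
t=2.000: state=(5.321)
t=2.200: state=(5.451)
t=2.400: state=(5.568)
t=2.600: state=(5.673)
t=2.800: state=(5.768)
t=3.000: state=(5.852)
t=3.200: state=(5.926)
t=3.400: state=(5.992)
t=3.600: state=(6.050)
t=3.800: state=(6.102)
t=4.000: state=(6.146)
t=4.200: state=(6.186)
t=4.400: state=(6.220)
t=4.600: state=(6.250)
t=4.800: state=(6.276)
t=5.000: state=(6.299)
t=5.200: state=(6.319)
t=5.400: state=(6.336)
t=5.600: state=(6.351)
t=5.800: state=(6.364)
t=5.880: state=(6.369)

(x) = (6.369)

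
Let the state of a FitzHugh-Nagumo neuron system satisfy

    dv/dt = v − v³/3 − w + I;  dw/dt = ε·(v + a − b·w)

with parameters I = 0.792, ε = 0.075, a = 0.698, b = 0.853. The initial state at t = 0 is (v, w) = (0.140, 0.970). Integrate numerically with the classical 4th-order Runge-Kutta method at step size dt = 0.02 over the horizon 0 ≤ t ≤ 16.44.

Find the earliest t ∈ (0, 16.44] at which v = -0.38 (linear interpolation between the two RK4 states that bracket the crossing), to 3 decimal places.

t=0.000: state=(0.140, 0.970)
step 1 (dt=0.02): k1=(-0.039, 0.001), k2=(-0.039, 0.001), k3=(-0.039, 0.001), k4=(-0.040, 0.001); state += dt/6·(k1+2k2+2k3+k4)
t=0.020: state=(0.139, 0.970)
t=0.040: state=(0.138, 0.970)
t=0.060: state=(0.138, 0.970)
continuing one RK4 step at a time; state shown every 50 steps (Δt=1):
t=1.000: state=(0.074, 0.969)
t=2.000: state=(-0.098, 0.959)
t=2.740: state=(-0.376, 0.941)
next step: t=2.760: state=(-0.386, 0.940) — v has crossed -0.38
linear interpolation between t=2.740 (-0.37593) and t=2.760 (-0.38615) → t≈2.748

t = 2.748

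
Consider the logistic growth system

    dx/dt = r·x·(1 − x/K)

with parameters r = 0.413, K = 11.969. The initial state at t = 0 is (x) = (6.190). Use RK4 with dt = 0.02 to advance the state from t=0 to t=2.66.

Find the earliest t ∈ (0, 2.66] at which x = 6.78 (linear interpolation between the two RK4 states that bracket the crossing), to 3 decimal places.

t=0.000: state=(6.190)
step 1 (dt=0.02): k1=(1.234), k2=(1.234), k3=(1.234), k4=(1.234); state += dt/6·(k1+2k2+2k3+k4)
t=0.020: state=(6.215)
t=0.040: state=(6.239)
t=0.060: state=(6.264)
continuing one RK4 step at a time; state shown every 5 steps (Δt=0.1):
t=0.100: state=(6.313)
t=0.200: state=(6.436)
t=0.300: state=(6.559)
t=0.400: state=(6.681)
t=0.480: state=(6.779)
next step: t=0.500: state=(6.803) — x has crossed 6.78
linear interpolation between t=0.480 (6.77855) and t=0.500 (6.80282) → t≈0.481

t = 0.481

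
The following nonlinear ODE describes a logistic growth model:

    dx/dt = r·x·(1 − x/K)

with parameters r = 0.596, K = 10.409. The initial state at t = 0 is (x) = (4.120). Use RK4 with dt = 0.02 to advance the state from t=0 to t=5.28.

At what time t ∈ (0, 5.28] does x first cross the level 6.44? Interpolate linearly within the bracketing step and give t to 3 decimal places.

t=0.000: state=(4.120)
step 1 (dt=0.02): k1=(1.484), k2=(1.485), k3=(1.485), k4=(1.487); state += dt/6·(k1+2k2+2k3+k4)
t=0.020: state=(4.150)
t=0.040: state=(4.179)
t=0.060: state=(4.209)
continuing one RK4 step at a time; state shown every 10 steps (Δt=0.2):
t=0.200: state=(4.420)
t=0.400: state=(4.726)
t=0.600: state=(5.035)
t=0.800: state=(5.345)
t=1.000: state=(5.654)
t=1.200: state=(5.960)
t=1.400: state=(6.260)
t=1.520: state=(6.437)
next step: t=1.540: state=(6.467) — x has crossed 6.44
linear interpolation between t=1.520 (6.43744) and t=1.540 (6.46667) → t≈1.522

t = 1.522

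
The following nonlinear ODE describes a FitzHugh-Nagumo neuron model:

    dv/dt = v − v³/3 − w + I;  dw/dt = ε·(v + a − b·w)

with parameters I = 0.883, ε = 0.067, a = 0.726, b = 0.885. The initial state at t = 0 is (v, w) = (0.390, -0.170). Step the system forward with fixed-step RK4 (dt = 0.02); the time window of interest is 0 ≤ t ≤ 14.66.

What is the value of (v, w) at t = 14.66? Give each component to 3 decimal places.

t=0.000: state=(0.390, -0.170)
step 1 (dt=0.02): k1=(1.423, 0.085), k2=(1.434, 0.086), k3=(1.434, 0.086), k4=(1.446, 0.087); state += dt/6·(k1+2k2+2k3+k4)
t=0.020: state=(0.419, -0.168)
t=0.040: state=(0.448, -0.167)
t=0.060: state=(0.477, -0.165)
continuing one RK4 step at a time; state shown every 25 steps (Δt=0.5):
t=0.500: state=(1.194, -0.115)
t=1.000: state=(1.810, -0.037)
t=1.500: state=(2.007, 0.052)
t=2.000: state=(2.029, 0.141)
t=2.500: state=(2.012, 0.228)
t=3.000: state=(1.986, 0.311)
t=3.500: state=(1.959, 0.391)
t=4.000: state=(1.931, 0.468)
t=4.500: state=(1.904, 0.541)
t=5.000: state=(1.876, 0.612)
t=5.500: state=(1.849, 0.680)
t=6.000: state=(1.822, 0.744)
t=6.500: state=(1.794, 0.806)
t=7.000: state=(1.767, 0.865)
t=7.500: state=(1.740, 0.922)
t=8.000: state=(1.713, 0.976)
t=8.500: state=(1.685, 1.027)
t=9.000: state=(1.658, 1.077)
t=9.500: state=(1.631, 1.123)
t=10.000: state=(1.603, 1.168)
t=10.500: state=(1.576, 1.210)
t=11.000: state=(1.548, 1.250)
t=11.500: state=(1.520, 1.288)
t=12.000: state=(1.492, 1.324)
t=12.500: state=(1.464, 1.358)
t=13.000: state=(1.435, 1.391)
t=13.500: state=(1.406, 1.421)
t=14.000: state=(1.377, 1.449)
t=14.500: state=(1.347, 1.476)
t=14.660: state=(1.337, 1.484)

(v, w) = (1.337, 1.484)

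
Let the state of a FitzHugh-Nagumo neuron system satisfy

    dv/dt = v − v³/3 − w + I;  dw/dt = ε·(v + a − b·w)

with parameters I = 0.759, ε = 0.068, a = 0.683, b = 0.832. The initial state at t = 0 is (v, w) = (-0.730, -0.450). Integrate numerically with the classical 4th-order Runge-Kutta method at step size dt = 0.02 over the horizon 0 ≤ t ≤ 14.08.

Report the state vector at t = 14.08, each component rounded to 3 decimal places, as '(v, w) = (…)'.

t=0.000: state=(-0.730, -0.450)
step 1 (dt=0.02): k1=(0.609, 0.022), k2=(0.611, 0.023), k3=(0.611, 0.023), k4=(0.614, 0.023); state += dt/6·(k1+2k2+2k3+k4)
t=0.020: state=(-0.718, -0.450)
t=0.040: state=(-0.705, -0.449)
t=0.060: state=(-0.693, -0.449)
continuing one RK4 step at a time; state shown every 25 steps (Δt=0.5):
t=0.500: state=(-0.378, -0.433)
t=1.000: state=(0.145, -0.403)
t=1.500: state=(0.936, -0.351)
t=2.000: state=(1.704, -0.273)
t=2.500: state=(2.008, -0.179)
t=3.000: state=(2.055, -0.083)
t=3.500: state=(2.041, 0.011)
t=4.000: state=(2.015, 0.102)
t=4.500: state=(1.987, 0.189)
t=5.000: state=(1.958, 0.272)
t=5.500: state=(1.929, 0.353)
t=6.000: state=(1.900, 0.430)
t=6.500: state=(1.871, 0.504)
t=7.000: state=(1.842, 0.575)
t=7.500: state=(1.813, 0.643)
t=8.000: state=(1.784, 0.709)
t=8.500: state=(1.755, 0.771)
t=9.000: state=(1.725, 0.831)
t=9.500: state=(1.696, 0.888)
t=10.000: state=(1.666, 0.942)
t=10.500: state=(1.637, 0.994)
t=11.000: state=(1.606, 1.044)
t=11.500: state=(1.576, 1.091)
t=12.000: state=(1.545, 1.136)
t=12.500: state=(1.514, 1.178)
t=13.000: state=(1.483, 1.219)
t=13.500: state=(1.451, 1.257)
t=14.000: state=(1.418, 1.293)
t=14.080: state=(1.413, 1.298)

(v, w) = (1.413, 1.298)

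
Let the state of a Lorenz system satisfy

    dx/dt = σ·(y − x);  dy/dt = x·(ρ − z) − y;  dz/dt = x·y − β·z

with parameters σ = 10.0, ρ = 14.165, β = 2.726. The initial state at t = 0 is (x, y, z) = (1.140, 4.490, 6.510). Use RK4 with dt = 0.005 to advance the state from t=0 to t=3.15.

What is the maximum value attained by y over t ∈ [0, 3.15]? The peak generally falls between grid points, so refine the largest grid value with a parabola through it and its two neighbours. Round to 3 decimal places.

t=0.000: state=(1.140, 4.490, 6.510)
step 1 (dt=0.005): k1=(33.500, 4.237, -12.628), k2=(32.768, 4.906, -12.153), k3=(32.803, 4.889, -12.162), k4=(32.104, 5.547, -11.694); state += dt/6·(k1+2k2+2k3+k4)
t=0.005: state=(1.304, 4.514, 6.449)
t=0.010: state=(1.461, 4.545, 6.393)
t=0.015: state=(1.613, 4.583, 6.341)
continuing one RK4 step at a time; state shown every 40 steps (Δt=0.2):
t=0.200: state=(6.168, 8.829, 7.946)
t=0.400: state=(9.400, 8.474, 17.805)
t=0.600: state=(4.487, 2.307, 15.387)
t=0.800: state=(2.665, 2.753, 10.020)
t=1.000: state=(4.167, 5.563, 7.922)
t=1.200: state=(7.772, 9.429, 12.169)
t=1.400: state=(7.469, 5.543, 17.193)
t=1.600: state=(4.021, 3.114, 13.153)
t=1.800: state=(3.911, 4.569, 9.750)
t=2.000: state=(6.240, 7.717, 10.600)
t=2.200: state=(7.874, 7.480, 15.561)
t=2.400: state=(5.450, 4.164, 14.748)
t=2.600: state=(4.274, 4.387, 11.398)
t=2.800: state=(5.551, 6.586, 10.728)
t=3.000: state=(7.334, 7.672, 13.926)
t=3.150: state=(6.798, 5.875, 15.308)
largest grid value and its neighbours: y(0.300)=10.75610, y(0.305)=10.75840, y(0.310)=10.74823
parabola through these three points peaks at t≈0.303 with y≈10.75902

max y = 10.759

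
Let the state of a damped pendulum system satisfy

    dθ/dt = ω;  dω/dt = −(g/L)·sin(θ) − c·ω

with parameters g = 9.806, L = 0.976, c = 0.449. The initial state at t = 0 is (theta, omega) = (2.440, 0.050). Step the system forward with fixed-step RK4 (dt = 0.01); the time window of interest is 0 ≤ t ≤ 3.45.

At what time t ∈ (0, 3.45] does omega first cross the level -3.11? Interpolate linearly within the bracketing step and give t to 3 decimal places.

t=0.000: state=(2.440, 0.050)
step 1 (dt=0.01): k1=(0.050, -6.507), k2=(0.017, -6.491), k3=(0.018, -6.492), k4=(-0.015, -6.477); state += dt/6·(k1+2k2+2k3+k4)
t=0.010: state=(2.440, -0.015)
t=0.020: state=(2.440, -0.080)
t=0.030: state=(2.439, -0.144)
continuing one RK4 step at a time; state shown every 20 steps (Δt=0.2):
t=0.200: state=(2.321, -1.250)
t=0.400: state=(1.926, -2.745)
t=0.440: state=(1.810, -3.077)
next step: t=0.450: state=(1.779, -3.161) — omega has crossed -3.11
linear interpolation between t=0.440 (-3.07661) and t=0.450 (-3.16058) → t≈0.444

t = 0.444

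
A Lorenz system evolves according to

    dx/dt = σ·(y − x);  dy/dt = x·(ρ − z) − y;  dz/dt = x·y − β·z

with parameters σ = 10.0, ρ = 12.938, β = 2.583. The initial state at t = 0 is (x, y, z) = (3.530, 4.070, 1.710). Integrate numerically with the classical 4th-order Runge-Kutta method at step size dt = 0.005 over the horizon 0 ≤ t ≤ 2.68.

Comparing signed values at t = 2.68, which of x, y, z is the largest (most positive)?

t=0.000: state=(3.530, 4.070, 1.710)
step 1 (dt=0.005): k1=(5.400, 35.565, 9.950), k2=(6.154, 35.539, 10.256), k3=(6.135, 35.558, 10.262), k4=(6.871, 35.549, 10.576); state += dt/6·(k1+2k2+2k3+k4)
t=0.005: state=(3.561, 4.248, 1.761)
t=0.010: state=(3.599, 4.426, 1.816)
t=0.015: state=(3.643, 4.604, 1.874)
continuing one RK4 step at a time; state shown every 20 steps (Δt=0.1):
t=0.100: state=(5.231, 7.853, 3.612)
t=0.200: state=(8.323, 11.502, 8.802)
t=0.300: state=(10.308, 10.392, 16.567)
t=0.400: state=(8.171, 4.391, 19.027)
t=0.500: state=(4.354, 1.080, 16.045)
t=0.600: state=(2.014, 0.541, 12.580)
t=0.700: state=(1.139, 0.729, 9.795)
t=0.800: state=(1.001, 1.077, 7.646)
t=0.900: state=(1.234, 1.618, 6.036)
t=1.000: state=(1.786, 2.529, 4.936)
t=1.100: state=(2.782, 4.068, 4.474)
t=1.200: state=(4.432, 6.467, 5.139)
t=1.300: state=(6.779, 9.300, 7.962)
t=1.400: state=(8.885, 10.151, 13.241)
t=1.500: state=(8.655, 6.913, 17.173)
t=1.600: state=(6.102, 3.254, 16.495)
t=1.700: state=(3.695, 1.884, 13.758)
t=1.800: state=(2.496, 1.842, 11.098)
t=1.900: state=(2.236, 2.312, 8.988)
t=2.000: state=(2.576, 3.167, 7.513)
t=2.100: state=(3.418, 4.521, 6.814)
t=2.200: state=(4.790, 6.417, 7.254)
t=2.300: state=(6.559, 8.347, 9.380)
t=2.400: state=(7.972, 8.769, 12.952)
t=2.500: state=(7.826, 6.739, 15.593)
t=2.600: state=(6.170, 4.231, 15.396)
t=2.680: state=(4.725, 3.157, 13.934)
compare at T: x=4.725, y=3.157, z=13.934

largest component: z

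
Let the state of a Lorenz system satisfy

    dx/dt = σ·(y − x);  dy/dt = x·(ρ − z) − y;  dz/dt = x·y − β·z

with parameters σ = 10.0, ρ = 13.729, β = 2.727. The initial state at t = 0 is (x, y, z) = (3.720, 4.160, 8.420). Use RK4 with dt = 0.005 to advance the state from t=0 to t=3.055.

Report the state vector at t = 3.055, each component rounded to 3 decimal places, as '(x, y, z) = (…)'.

t=0.000: state=(3.720, 4.160, 8.420)
step 1 (dt=0.005): k1=(4.400, 15.589, -7.486), k2=(4.680, 15.679, -7.244), k3=(4.675, 15.680, -7.242), k4=(4.950, 15.771, -6.997); state += dt/6·(k1+2k2+2k3+k4)
t=0.005: state=(3.743, 4.238, 8.384)
t=0.010: state=(3.769, 4.318, 8.350)
t=0.015: state=(3.798, 4.398, 8.319)
continuing one RK4 step at a time; state shown every 20 steps (Δt=0.1):
t=0.100: state=(4.624, 5.917, 8.242)
t=0.200: state=(6.169, 7.871, 9.581)
t=0.300: state=(7.719, 8.905, 12.567)
t=0.400: state=(8.139, 7.683, 15.545)
t=0.500: state=(6.949, 5.250, 16.129)
t=0.600: state=(5.245, 3.734, 14.593)
t=0.700: state=(4.134, 3.445, 12.521)
t=0.800: state=(3.840, 3.912, 10.780)
t=0.900: state=(4.221, 4.888, 9.741)
t=1.000: state=(5.126, 6.238, 9.696)
t=1.100: state=(6.336, 7.558, 10.896)
t=1.200: state=(7.336, 7.981, 13.070)
t=1.300: state=(7.432, 6.957, 14.895)
t=1.400: state=(6.531, 5.348, 15.101)
t=1.500: state=(5.367, 4.342, 13.960)
t=1.600: state=(4.620, 4.176, 12.438)
t=1.700: state=(4.477, 4.619, 11.187)
t=1.800: state=(4.863, 5.470, 10.565)
t=1.900: state=(5.626, 6.500, 10.804)
t=2.000: state=(6.491, 7.270, 11.932)
t=2.100: state=(7.020, 7.230, 13.457)
t=2.200: state=(6.856, 6.343, 14.419)
t=2.300: state=(6.135, 5.301, 14.272)
t=2.400: state=(5.367, 4.731, 13.347)
t=2.500: state=(4.940, 4.736, 12.258)
t=2.600: state=(4.956, 5.181, 11.456)
t=2.700: state=(5.350, 5.885, 11.213)
t=2.800: state=(5.956, 6.588, 11.644)
t=2.900: state=(6.508, 6.925, 12.599)
t=3.000: state=(6.702, 6.651, 13.568)
t=3.055: state=(6.601, 6.290, 13.881)

(x, y, z) = (6.601, 6.290, 13.881)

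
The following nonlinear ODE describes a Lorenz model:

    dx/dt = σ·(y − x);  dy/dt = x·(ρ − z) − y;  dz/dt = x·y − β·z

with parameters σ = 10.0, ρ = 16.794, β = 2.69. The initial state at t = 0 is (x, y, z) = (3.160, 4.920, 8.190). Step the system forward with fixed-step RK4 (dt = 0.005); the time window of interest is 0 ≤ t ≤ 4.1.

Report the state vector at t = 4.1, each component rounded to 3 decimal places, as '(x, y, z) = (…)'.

(x, y, z) = (5.055, 5.668, 13.183)

t=0.000: state=(3.160, 4.920, 8.190)
step 1 (dt=0.005): k1=(17.600, 22.269, -6.484), k2=(17.717, 22.643, -6.045), k3=(17.723, 22.642, -6.044), k4=(17.846, 23.016, -5.599); state += dt/6·(k1+2k2+2k3+k4)
t=0.005: state=(3.249, 5.033, 8.160)
t=0.010: state=(3.339, 5.150, 8.134)
t=0.015: state=(3.430, 5.271, 8.113)
continuing one RK4 step at a time; state shown every 40 steps (Δt=0.2):
t=0.200: state=(8.199, 11.220, 12.423)
t=0.400: state=(8.886, 5.781, 21.949)
t=0.600: state=(3.297, 1.961, 15.410)
t=0.800: state=(3.029, 3.828, 10.199)
t=1.000: state=(6.354, 8.845, 10.605)
t=1.200: state=(9.710, 8.990, 20.099)
t=1.400: state=(4.960, 2.794, 17.690)
t=1.600: state=(3.357, 3.689, 12.008)
t=1.800: state=(5.704, 7.658, 10.925)
t=2.000: state=(9.217, 9.595, 18.130)
t=2.200: state=(6.057, 3.854, 18.518)
t=2.400: state=(3.881, 3.907, 13.241)
t=2.600: state=(5.609, 7.196, 11.690)
t=2.800: state=(8.673, 9.277, 17.184)
t=3.000: state=(6.532, 4.647, 18.490)
t=3.200: state=(4.382, 4.274, 13.973)
t=3.400: state=(5.742, 7.069, 12.464)
t=3.600: state=(8.268, 8.787, 16.847)
t=3.800: state=(6.651, 5.122, 18.129)
t=4.000: state=(4.796, 4.673, 14.374)
t=4.100: state=(5.055, 5.668, 13.183)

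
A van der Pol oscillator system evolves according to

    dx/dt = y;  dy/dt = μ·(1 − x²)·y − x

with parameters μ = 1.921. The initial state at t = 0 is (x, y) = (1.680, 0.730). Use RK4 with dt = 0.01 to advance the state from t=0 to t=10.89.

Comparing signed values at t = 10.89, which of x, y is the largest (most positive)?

largest component: y

t=0.000: state=(1.680, 0.730)
step 1 (dt=0.01): k1=(0.730, -4.236), k2=(0.709, -4.182), k3=(0.709, -4.182), k4=(0.688, -4.128); state += dt/6·(k1+2k2+2k3+k4)
t=0.010: state=(1.687, 0.688)
t=0.020: state=(1.694, 0.647)
t=0.030: state=(1.700, 0.608)
continuing one RK4 step at a time; state shown every 50 steps (Δt=0.5):
t=0.500: state=(1.718, -0.278)
t=1.000: state=(1.522, -0.479)
t=1.500: state=(1.238, -0.676)
t=2.000: state=(0.803, -1.148)
t=2.500: state=(-0.091, -2.744)
t=3.000: state=(-1.716, -2.172)
t=3.500: state=(-2.006, 0.181)
t=4.000: state=(-1.856, 0.362)
t=4.500: state=(-1.655, 0.440)
t=5.000: state=(-1.407, 0.565)
t=5.500: state=(-1.067, 0.836)
t=6.000: state=(-0.487, 1.651)
t=6.500: state=(0.853, 3.710)
t=7.000: state=(1.992, 0.440)
t=7.500: state=(1.947, -0.307)
t=8.000: state=(1.768, -0.396)
t=8.500: state=(1.549, -0.488)
t=9.000: state=(1.267, -0.660)
t=9.500: state=(0.849, -1.090)
t=10.000: state=(0.014, -2.548)
t=10.500: state=(-1.623, -2.558)
t=10.890: state=(-2.019, -0.046)
compare at T: x=-2.019, y=-0.046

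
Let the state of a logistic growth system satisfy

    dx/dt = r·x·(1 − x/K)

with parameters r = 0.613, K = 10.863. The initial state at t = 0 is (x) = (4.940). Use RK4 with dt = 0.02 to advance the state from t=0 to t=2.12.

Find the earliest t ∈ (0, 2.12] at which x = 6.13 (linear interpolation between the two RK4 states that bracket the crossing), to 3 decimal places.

t=0.000: state=(4.940)
step 1 (dt=0.02): k1=(1.651), k2=(1.652), k3=(1.652), k4=(1.653); state += dt/6·(k1+2k2+2k3+k4)
t=0.020: state=(4.973)
t=0.040: state=(5.006)
t=0.060: state=(5.039)
continuing one RK4 step at a time; state shown every 5 steps (Δt=0.1):
t=0.100: state=(5.106)
t=0.200: state=(5.272)
t=0.300: state=(5.438)
t=0.400: state=(5.604)
t=0.500: state=(5.771)
t=0.600: state=(5.936)
t=0.700: state=(6.101)
next step: t=0.720: state=(6.133) — x has crossed 6.13
linear interpolation between t=0.700 (6.10056) and t=0.720 (6.13333) → t≈0.718

t = 0.718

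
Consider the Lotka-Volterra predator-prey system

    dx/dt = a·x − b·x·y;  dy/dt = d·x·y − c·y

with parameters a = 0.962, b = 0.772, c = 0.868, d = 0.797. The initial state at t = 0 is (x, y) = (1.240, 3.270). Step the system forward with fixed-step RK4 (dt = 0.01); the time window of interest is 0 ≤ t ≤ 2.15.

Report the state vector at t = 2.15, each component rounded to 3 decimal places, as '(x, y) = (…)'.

(x, y) = (0.241, 1.082)

t=0.000: state=(1.240, 3.270)
step 1 (dt=0.01): k1=(-1.937, 0.393), k2=(-1.924, 0.368), k3=(-1.924, 0.368), k4=(-1.911, 0.344); state += dt/6·(k1+2k2+2k3+k4)
t=0.010: state=(1.221, 3.274)
t=0.020: state=(1.202, 3.277)
t=0.030: state=(1.183, 3.280)
continuing one RK4 step at a time; state shown every 10 steps (Δt=0.1):
t=0.100: state=(1.060, 3.285)
t=0.200: state=(0.906, 3.257)
t=0.300: state=(0.778, 3.193)
t=0.400: state=(0.671, 3.101)
t=0.500: state=(0.584, 2.989)
t=0.600: state=(0.513, 2.863)
t=0.700: state=(0.455, 2.728)
t=0.800: state=(0.408, 2.588)
t=0.900: state=(0.370, 2.448)
t=1.000: state=(0.339, 2.308)
t=1.100: state=(0.314, 2.172)
t=1.200: state=(0.294, 2.040)
t=1.300: state=(0.278, 1.914)
t=1.400: state=(0.265, 1.793)
t=1.500: state=(0.255, 1.678)
t=1.600: state=(0.248, 1.570)
t=1.700: state=(0.243, 1.468)
t=1.800: state=(0.240, 1.372)
t=1.900: state=(0.238, 1.282)
t=2.000: state=(0.238, 1.198)
t=2.100: state=(0.240, 1.119)
t=2.150: state=(0.241, 1.082)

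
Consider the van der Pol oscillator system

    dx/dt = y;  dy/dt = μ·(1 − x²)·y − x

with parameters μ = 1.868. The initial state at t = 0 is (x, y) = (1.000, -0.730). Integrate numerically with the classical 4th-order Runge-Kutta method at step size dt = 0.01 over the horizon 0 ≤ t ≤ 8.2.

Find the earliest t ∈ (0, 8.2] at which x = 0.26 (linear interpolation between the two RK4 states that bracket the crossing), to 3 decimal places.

t = 0.618

t=0.000: state=(1.000, -0.730)
step 1 (dt=0.01): k1=(-0.730, -1.000), k2=(-0.735, -1.006), k3=(-0.735, -1.006), k4=(-0.740, -1.013); state += dt/6·(k1+2k2+2k3+k4)
t=0.010: state=(0.993, -0.740)
t=0.020: state=(0.985, -0.750)
t=0.030: state=(0.978, -0.761)
continuing one RK4 step at a time; state shown every 50 steps (Δt=0.5):
t=0.500: state=(0.464, -1.553)
t=0.610: state=(0.276, -1.898)
next step: t=0.620: state=(0.256, -1.933) — x has crossed 0.26
linear interpolation between t=0.610 (0.27551) and t=0.620 (0.25635) → t≈0.618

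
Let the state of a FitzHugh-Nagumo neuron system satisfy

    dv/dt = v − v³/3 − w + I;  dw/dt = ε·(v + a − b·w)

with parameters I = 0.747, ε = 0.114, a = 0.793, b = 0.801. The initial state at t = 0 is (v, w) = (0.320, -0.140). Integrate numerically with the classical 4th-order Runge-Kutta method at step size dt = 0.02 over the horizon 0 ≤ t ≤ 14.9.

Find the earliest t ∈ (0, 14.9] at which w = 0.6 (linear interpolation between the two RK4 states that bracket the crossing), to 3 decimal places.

t = 2.957

t=0.000: state=(0.320, -0.140)
step 1 (dt=0.02): k1=(1.196, 0.140), k2=(1.205, 0.141), k3=(1.205, 0.141), k4=(1.215, 0.142); state += dt/6·(k1+2k2+2k3+k4)
t=0.020: state=(0.344, -0.137)
t=0.040: state=(0.369, -0.134)
t=0.060: state=(0.393, -0.131)
continuing one RK4 step at a time; state shown every 25 steps (Δt=0.5):
t=0.500: state=(1.010, -0.053)
t=1.000: state=(1.627, 0.069)
t=1.500: state=(1.877, 0.209)
t=2.000: state=(1.912, 0.350)
t=2.500: state=(1.883, 0.484)
t=2.940: state=(1.844, 0.596)
next step: t=2.960: state=(1.842, 0.601) — w has crossed 0.6
linear interpolation between t=2.940 (0.59583) and t=2.960 (0.60075) → t≈2.957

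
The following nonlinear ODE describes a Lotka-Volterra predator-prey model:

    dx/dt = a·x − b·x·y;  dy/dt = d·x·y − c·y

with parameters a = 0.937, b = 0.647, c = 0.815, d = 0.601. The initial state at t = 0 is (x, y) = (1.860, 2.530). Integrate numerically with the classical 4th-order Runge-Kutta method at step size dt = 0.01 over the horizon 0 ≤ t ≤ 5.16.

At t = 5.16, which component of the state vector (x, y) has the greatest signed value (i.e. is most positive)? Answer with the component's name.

largest component: x

t=0.000: state=(1.860, 2.530)
step 1 (dt=0.01): k1=(-1.302, 0.766), k2=(-1.302, 0.757), k3=(-1.302, 0.757), k4=(-1.302, 0.749); state += dt/6·(k1+2k2+2k3+k4)
t=0.010: state=(1.847, 2.538)
t=0.020: state=(1.834, 2.545)
t=0.030: state=(1.821, 2.552)
continuing one RK4 step at a time; state shown every 20 steps (Δt=0.2):
t=0.200: state=(1.604, 2.647)
t=0.400: state=(1.369, 2.687)
t=0.600: state=(1.167, 2.658)
t=0.800: state=(1.003, 2.572)
t=1.000: state=(0.874, 2.445)
t=1.200: state=(0.776, 2.293)
t=1.400: state=(0.703, 2.129)
t=1.600: state=(0.651, 1.962)
t=1.800: state=(0.615, 1.798)
t=2.000: state=(0.594, 1.643)
t=2.200: state=(0.585, 1.498)
t=2.400: state=(0.586, 1.365)
t=2.600: state=(0.597, 1.245)
t=2.800: state=(0.617, 1.138)
t=3.000: state=(0.647, 1.043)
t=3.200: state=(0.685, 0.960)
t=3.400: state=(0.733, 0.888)
t=3.600: state=(0.792, 0.827)
t=3.800: state=(0.861, 0.776)
t=4.000: state=(0.942, 0.734)
t=4.200: state=(1.035, 0.703)
t=4.400: state=(1.142, 0.680)
t=4.600: state=(1.263, 0.668)
t=4.800: state=(1.397, 0.666)
t=5.000: state=(1.545, 0.675)
t=5.160: state=(1.673, 0.691)
compare at T: x=1.673, y=0.691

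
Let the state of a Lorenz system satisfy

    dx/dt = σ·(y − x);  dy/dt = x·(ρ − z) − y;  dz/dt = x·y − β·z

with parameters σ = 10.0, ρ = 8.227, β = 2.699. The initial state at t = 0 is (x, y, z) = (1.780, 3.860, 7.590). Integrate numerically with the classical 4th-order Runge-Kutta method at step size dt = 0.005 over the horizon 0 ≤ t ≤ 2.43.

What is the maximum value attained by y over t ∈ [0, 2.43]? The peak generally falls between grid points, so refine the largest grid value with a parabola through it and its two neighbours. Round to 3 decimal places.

max y = 5.066

t=0.000: state=(1.780, 3.860, 7.590)
step 1 (dt=0.005): k1=(20.800, -2.726, -13.615), k2=(20.212, -2.624, -13.335), k3=(20.229, -2.626, -13.342), k4=(19.657, -2.523, -13.069); state += dt/6·(k1+2k2+2k3+k4)
t=0.005: state=(1.881, 3.847, 7.523)
t=0.010: state=(1.977, 3.835, 7.459)
t=0.015: state=(2.067, 3.824, 7.398)
continuing one RK4 step at a time; state shown every 20 steps (Δt=0.1):
t=0.100: state=(3.048, 3.786, 6.641)
t=0.200: state=(3.587, 4.012, 6.214)
t=0.300: state=(3.988, 4.380, 6.143)
t=0.400: state=(4.377, 4.755, 6.374)
t=0.500: state=(4.720, 5.011, 6.828)
t=0.600: state=(4.932, 5.053, 7.358)
t=0.700: state=(4.952, 4.873, 7.780)
t=0.800: state=(4.792, 4.565, 7.958)
t=0.900: state=(4.533, 4.260, 7.873)
t=1.000: state=(4.278, 4.055, 7.607)
t=1.100: state=(4.103, 3.982, 7.274)
t=1.200: state=(4.039, 4.032, 6.977)
t=1.300: state=(4.083, 4.173, 6.783)
t=1.400: state=(4.207, 4.360, 6.728)
t=1.500: state=(4.373, 4.544, 6.814)
t=1.600: state=(4.532, 4.671, 7.007)
t=1.700: state=(4.639, 4.708, 7.241)
t=1.800: state=(4.665, 4.649, 7.441)
t=1.900: state=(4.612, 4.526, 7.548)
t=2.000: state=(4.506, 4.387, 7.542)
t=2.100: state=(4.388, 4.278, 7.443)
t=2.200: state=(4.296, 4.225, 7.296)
t=2.300: state=(4.250, 4.232, 7.150)
t=2.400: state=(4.257, 4.288, 7.044)
t=2.430: state=(4.268, 4.312, 7.025)
largest grid value and its neighbours: y(0.565)=5.06567, y(0.570)=5.06568, y(0.575)=5.06509
parabola through these three points peaks at t≈0.568 with y≈5.06575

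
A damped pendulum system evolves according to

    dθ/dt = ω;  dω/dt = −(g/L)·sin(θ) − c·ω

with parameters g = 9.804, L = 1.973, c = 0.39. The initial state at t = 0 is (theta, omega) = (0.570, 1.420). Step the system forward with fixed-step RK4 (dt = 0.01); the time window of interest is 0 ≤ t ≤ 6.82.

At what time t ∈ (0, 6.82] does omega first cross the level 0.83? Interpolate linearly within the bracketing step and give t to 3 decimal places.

t = 0.167

t=0.000: state=(0.570, 1.420)
step 1 (dt=0.01): k1=(1.420, -3.235), k2=(1.404, -3.259), k3=(1.404, -3.258), k4=(1.387, -3.281); state += dt/6·(k1+2k2+2k3+k4)
t=0.010: state=(0.584, 1.387)
t=0.020: state=(0.598, 1.354)
t=0.030: state=(0.611, 1.321)
t=0.160: state=(0.753, 0.856)
next step: t=0.170: state=(0.762, 0.819) — omega has crossed 0.83
linear interpolation between t=0.160 (0.85610) and t=0.170 (0.81870) → t≈0.167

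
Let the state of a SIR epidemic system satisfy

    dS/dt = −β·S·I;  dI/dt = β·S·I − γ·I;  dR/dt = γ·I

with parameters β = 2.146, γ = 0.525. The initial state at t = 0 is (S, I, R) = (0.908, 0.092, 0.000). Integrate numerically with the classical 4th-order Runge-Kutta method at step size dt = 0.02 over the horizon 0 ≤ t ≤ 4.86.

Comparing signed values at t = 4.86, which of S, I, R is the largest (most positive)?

t=0.000: state=(0.908, 0.092, 0.000)
step 1 (dt=0.02): k1=(-0.179, 0.131, 0.048), k2=(-0.181, 0.132, 0.049), k3=(-0.181, 0.132, 0.049), k4=(-0.184, 0.134, 0.050); state += dt/6·(k1+2k2+2k3+k4)
t=0.020: state=(0.904, 0.095, 0.001)
t=0.040: state=(0.901, 0.097, 0.002)
t=0.060: state=(0.897, 0.100, 0.003)
continuing one RK4 step at a time; state shown every 10 steps (Δt=0.2):
t=0.200: state=(0.868, 0.121, 0.011)
t=0.400: state=(0.817, 0.157, 0.026)
t=0.600: state=(0.758, 0.198, 0.044)
t=0.800: state=(0.689, 0.243, 0.067)
t=1.000: state=(0.615, 0.290, 0.095)
t=1.200: state=(0.538, 0.334, 0.128)
t=1.400: state=(0.462, 0.373, 0.165)
t=1.600: state=(0.391, 0.403, 0.206)
t=1.800: state=(0.327, 0.423, 0.250)
t=2.000: state=(0.272, 0.433, 0.295)
t=2.200: state=(0.226, 0.434, 0.340)
t=2.400: state=(0.188, 0.427, 0.386)
t=2.600: state=(0.157, 0.414, 0.430)
t=2.800: state=(0.132, 0.396, 0.472)
t=3.000: state=(0.112, 0.376, 0.513)
t=3.200: state=(0.095, 0.354, 0.551)
t=3.400: state=(0.082, 0.331, 0.587)
t=3.600: state=(0.072, 0.308, 0.620)
t=3.800: state=(0.063, 0.285, 0.652)
t=4.000: state=(0.056, 0.263, 0.680)
t=4.200: state=(0.050, 0.243, 0.707)
t=4.400: state=(0.046, 0.223, 0.731)
t=4.600: state=(0.042, 0.205, 0.754)
t=4.800: state=(0.038, 0.187, 0.774)
t=4.860: state=(0.037, 0.182, 0.780)
compare at T: S=0.037, I=0.182, R=0.780

largest component: R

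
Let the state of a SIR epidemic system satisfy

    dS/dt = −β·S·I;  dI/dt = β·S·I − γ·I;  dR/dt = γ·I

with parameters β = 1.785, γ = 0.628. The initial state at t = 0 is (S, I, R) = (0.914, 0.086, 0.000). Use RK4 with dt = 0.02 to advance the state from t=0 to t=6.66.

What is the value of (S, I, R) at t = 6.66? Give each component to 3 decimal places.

(S, I, R) = (0.083, 0.073, 0.844)

t=0.000: state=(0.914, 0.086, 0.000)
step 1 (dt=0.02): k1=(-0.140, 0.086, 0.054), k2=(-0.141, 0.087, 0.055), k3=(-0.142, 0.087, 0.055), k4=(-0.143, 0.088, 0.055); state += dt/6·(k1+2k2+2k3+k4)
t=0.020: state=(0.911, 0.088, 0.001)
t=0.040: state=(0.908, 0.090, 0.002)
t=0.060: state=(0.905, 0.091, 0.003)
continuing one RK4 step at a time; state shown every 25 steps (Δt=0.5):
t=0.500: state=(0.828, 0.137, 0.035)
t=1.000: state=(0.713, 0.200, 0.087)
t=1.500: state=(0.580, 0.260, 0.160)
t=2.000: state=(0.451, 0.300, 0.248)
t=2.500: state=(0.343, 0.312, 0.345)
t=3.000: state=(0.260, 0.298, 0.442)
t=3.500: state=(0.202, 0.267, 0.531)
t=4.000: state=(0.162, 0.229, 0.609)
t=4.500: state=(0.134, 0.191, 0.675)
t=5.000: state=(0.115, 0.156, 0.729)
t=5.500: state=(0.102, 0.125, 0.773)
t=6.000: state=(0.092, 0.100, 0.808)
t=6.500: state=(0.085, 0.079, 0.836)
t=6.660: state=(0.083, 0.073, 0.844)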